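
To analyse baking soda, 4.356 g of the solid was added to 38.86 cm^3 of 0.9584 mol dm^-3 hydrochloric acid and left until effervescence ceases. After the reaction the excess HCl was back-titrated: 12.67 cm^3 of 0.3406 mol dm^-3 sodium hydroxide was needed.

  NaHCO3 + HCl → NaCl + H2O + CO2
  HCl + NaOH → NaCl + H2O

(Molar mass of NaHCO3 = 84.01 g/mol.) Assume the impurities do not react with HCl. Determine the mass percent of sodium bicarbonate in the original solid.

63.51 %

n(HCl) added = 0.03886 × 0.9584 = 0.03724 mol
n(NaOH) used in back-titration = 0.01267 × 0.3406 = 4.315 × 10^-3 mol
n(HCl) left over = 4.315 × 10^-3 mol (1:1 ratio)
n(HCl) consumed by analyte = 0.03724 − 4.315 × 10^-3 = 0.03293 mol
n(NaHCO3) = 0.03293 mol (1:1 ratio)
mass of NaHCO3 = 0.03293 × 84.01 = 2.766 g
% NaHCO3 = 2.766 / 4.356 × 100 = 63.51 %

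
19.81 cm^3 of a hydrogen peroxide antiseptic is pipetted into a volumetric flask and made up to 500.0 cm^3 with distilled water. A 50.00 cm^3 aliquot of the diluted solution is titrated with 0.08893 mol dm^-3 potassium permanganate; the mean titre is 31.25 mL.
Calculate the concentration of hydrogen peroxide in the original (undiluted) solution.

3.507 mol/L

2 MnO4^- + 5 H2O2 + 6 H^+ → 2 Mn^2+ + 5 O2 + 8 H2O
n(KMnO4) = 0.03125 × 0.08893 = 2.779 × 10^-3 mol
From the 5:2 ratio, n(H2O2) in the aliquot = 5/2 × 2.779 × 10^-3 = 6.948 × 10^-3 mol
[H2O2]_dilute = 6.948 × 10^-3 / 0.05000 = 0.1390 mol/L
Dilution factor = 500.0 / 19.81 = 25.24
[H2O2]_stock = 0.1390 × 25.24 = 3.507 mol/L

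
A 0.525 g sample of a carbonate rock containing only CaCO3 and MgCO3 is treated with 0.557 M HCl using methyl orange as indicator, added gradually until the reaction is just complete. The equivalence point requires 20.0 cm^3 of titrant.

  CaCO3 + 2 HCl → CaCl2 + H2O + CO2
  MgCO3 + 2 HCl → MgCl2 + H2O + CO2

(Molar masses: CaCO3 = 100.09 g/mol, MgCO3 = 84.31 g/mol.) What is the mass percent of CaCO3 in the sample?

66.9 %

n(HCl) = 0.0200 × 0.557 = 0.0111 mol
Let x = n(CaCO3), y = n(MgCO3).
Titrant: 2x + 2y = 0.0111;  mass: 100.09x + 84.31y = 0.525
Solving, x = 3.51 × 10^-3 mol, y = 2.06 × 10^-3 mol
mass of CaCO3 = 3.51 × 10^-3 × 100.09 = 0.351 g
% CaCO3 = 0.351 / 0.525 × 100 = 66.9 %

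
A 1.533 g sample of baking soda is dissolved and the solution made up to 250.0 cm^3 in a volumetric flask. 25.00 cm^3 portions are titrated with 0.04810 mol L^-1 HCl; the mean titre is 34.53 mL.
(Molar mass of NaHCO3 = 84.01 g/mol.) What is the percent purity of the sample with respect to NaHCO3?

NaHCO3 + HCl → NaCl + H2O + CO2
n(HCl) per titration = 0.03453 × 0.04810 = 1.661 × 10^-3 mol
n(NaHCO3) in each aliquot = 1.661 × 10^-3 mol (1:1 ratio)
n(NaHCO3) in the whole flask = 1.661 × 10^-3 × 250.0/25.00 = 0.01661 mol
mass of NaHCO3 = 0.01661 × 84.01 = 1.395 g
% NaHCO3 = 1.395 / 1.533 × 100 = 91.02 %

91.02 %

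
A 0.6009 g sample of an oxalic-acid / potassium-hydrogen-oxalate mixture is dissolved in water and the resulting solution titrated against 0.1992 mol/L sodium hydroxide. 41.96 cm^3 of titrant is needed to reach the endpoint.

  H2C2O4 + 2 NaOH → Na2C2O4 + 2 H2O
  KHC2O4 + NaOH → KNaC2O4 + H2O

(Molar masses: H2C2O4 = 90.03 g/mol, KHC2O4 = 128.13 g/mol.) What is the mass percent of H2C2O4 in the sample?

42.37 %

n(NaOH) = 0.04196 × 0.1992 = 8.358 × 10^-3 mol
Let x = n(H2C2O4), y = n(KHC2O4).
Titrant: 2x + 1y = 8.358 × 10^-3;  mass: 90.03x + 128.13y = 0.6009
Solving, x = 2.828 × 10^-3 mol, y = 2.703 × 10^-3 mol
mass of H2C2O4 = 2.828 × 10^-3 × 90.03 = 0.2546 g
% H2C2O4 = 0.2546 / 0.6009 × 100 = 42.37 %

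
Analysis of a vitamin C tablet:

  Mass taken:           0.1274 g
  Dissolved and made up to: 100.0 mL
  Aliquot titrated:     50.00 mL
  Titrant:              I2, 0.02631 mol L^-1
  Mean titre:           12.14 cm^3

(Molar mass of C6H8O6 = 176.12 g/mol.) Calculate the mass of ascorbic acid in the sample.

C6H8O6 + I2 → C6H6O6 + 2 HI
n(I2) per titration = 0.01214 × 0.02631 = 3.194 × 10^-4 mol
n(C6H8O6) in each aliquot = 3.194 × 10^-4 mol (1:1 ratio)
n(C6H8O6) in the whole flask = 3.194 × 10^-4 × 100.0/50.00 = 6.388 × 10^-4 mol
mass of C6H8O6 = 6.388 × 10^-4 × 176.12 = 0.1125 g

0.1125 g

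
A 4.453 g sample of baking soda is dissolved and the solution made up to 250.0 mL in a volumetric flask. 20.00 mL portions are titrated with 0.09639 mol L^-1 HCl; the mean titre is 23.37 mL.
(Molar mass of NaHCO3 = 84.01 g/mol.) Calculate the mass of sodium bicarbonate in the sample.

NaHCO3 + HCl → NaCl + H2O + CO2
n(HCl) per titration = 0.02337 × 0.09639 = 2.253 × 10^-3 mol
n(NaHCO3) in each aliquot = 2.253 × 10^-3 mol (1:1 ratio)
n(NaHCO3) in the whole flask = 2.253 × 10^-3 × 250.0/20.00 = 0.02816 mol
mass of NaHCO3 = 0.02816 × 84.01 = 2.366 g

2.366 g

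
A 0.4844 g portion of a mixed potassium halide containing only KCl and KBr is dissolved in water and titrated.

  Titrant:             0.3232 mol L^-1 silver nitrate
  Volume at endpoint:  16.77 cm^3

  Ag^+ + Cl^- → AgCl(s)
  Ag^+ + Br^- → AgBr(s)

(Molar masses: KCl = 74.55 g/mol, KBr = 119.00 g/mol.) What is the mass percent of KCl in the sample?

n(AgNO3) = 0.01677 × 0.3232 = 5.420 × 10^-3 mol
Let x = n(KCl), y = n(KBr).
Titrant: 1x + 1y = 5.420 × 10^-3;  mass: 74.55x + 119.00y = 0.4844
Solving, x = 3.613 × 10^-3 mol, y = 1.807 × 10^-3 mol
mass of KCl = 3.613 × 10^-3 × 74.55 = 0.2693 g
% KCl = 0.2693 / 0.4844 × 100 = 55.60 %

55.60 %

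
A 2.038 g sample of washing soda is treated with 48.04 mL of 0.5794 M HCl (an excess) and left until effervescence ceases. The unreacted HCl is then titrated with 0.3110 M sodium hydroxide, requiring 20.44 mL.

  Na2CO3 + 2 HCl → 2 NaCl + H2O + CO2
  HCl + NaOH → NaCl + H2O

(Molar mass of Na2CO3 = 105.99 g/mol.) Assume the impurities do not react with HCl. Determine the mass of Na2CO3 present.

1.138 g

n(HCl) added = 0.04804 × 0.5794 = 0.02783 mol
n(NaOH) used in back-titration = 0.02044 × 0.3110 = 6.357 × 10^-3 mol
n(HCl) left over = 6.357 × 10^-3 mol (1:1 ratio)
n(HCl) consumed by analyte = 0.02783 − 6.357 × 10^-3 = 0.02148 mol
From the 1:2 ratio, n(Na2CO3) = 1/2 × 0.02148 = 0.01074 mol
mass of Na2CO3 = 0.01074 × 105.99 = 1.138 g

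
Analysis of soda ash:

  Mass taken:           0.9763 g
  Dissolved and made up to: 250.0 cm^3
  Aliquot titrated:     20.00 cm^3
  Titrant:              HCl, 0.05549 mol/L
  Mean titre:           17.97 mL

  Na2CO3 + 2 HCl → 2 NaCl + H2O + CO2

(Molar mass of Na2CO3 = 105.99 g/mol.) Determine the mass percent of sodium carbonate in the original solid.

n(HCl) per titration = 0.01797 × 0.05549 = 9.972 × 10^-4 mol
From the 1:2 ratio, n(Na2CO3) in each aliquot = 1/2 × 9.972 × 10^-4 = 4.986 × 10^-4 mol
n(Na2CO3) in the whole flask = 4.986 × 10^-4 × 250.0/20.00 = 6.232 × 10^-3 mol
mass of Na2CO3 = 6.232 × 10^-3 × 105.99 = 0.6606 g
% Na2CO3 = 0.6606 / 0.9763 × 100 = 67.66 %

67.66 %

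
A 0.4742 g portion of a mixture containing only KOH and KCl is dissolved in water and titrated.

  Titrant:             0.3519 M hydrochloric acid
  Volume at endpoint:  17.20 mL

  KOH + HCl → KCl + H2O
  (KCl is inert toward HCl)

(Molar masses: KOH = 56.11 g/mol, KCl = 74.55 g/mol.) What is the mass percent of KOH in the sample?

n(HCl) = 0.01720 × 0.3519 = 6.053 × 10^-3 mol
Let x = n(KOH), y = n(KCl).
Titrant: 1x = 6.053 × 10^-3;  mass: 56.11x + 74.55y = 0.4742
Solving, x = 6.053 × 10^-3 mol, y = 1.805 × 10^-3 mol
mass of KOH = 6.053 × 10^-3 × 56.11 = 0.3396 g
% KOH = 0.3396 / 0.4742 × 100 = 71.62 %

71.62 %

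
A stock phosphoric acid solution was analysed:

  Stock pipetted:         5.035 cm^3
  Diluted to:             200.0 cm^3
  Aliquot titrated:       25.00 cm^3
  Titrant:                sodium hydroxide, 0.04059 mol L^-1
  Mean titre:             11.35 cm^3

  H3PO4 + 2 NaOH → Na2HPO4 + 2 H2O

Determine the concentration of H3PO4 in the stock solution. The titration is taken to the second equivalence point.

0.3660 mol/L

n(NaOH) = 0.01135 × 0.04059 = 4.607 × 10^-4 mol
From the 1:2 ratio, n(H3PO4) in the aliquot = 1/2 × 4.607 × 10^-4 = 2.303 × 10^-4 mol
[H3PO4]_dilute = 2.303 × 10^-4 / 0.02500 = 0.009214 mol/L
Dilution factor = 200.0 / 5.035 = 39.72
[H3PO4]_stock = 0.009214 × 39.72 = 0.3660 mol/L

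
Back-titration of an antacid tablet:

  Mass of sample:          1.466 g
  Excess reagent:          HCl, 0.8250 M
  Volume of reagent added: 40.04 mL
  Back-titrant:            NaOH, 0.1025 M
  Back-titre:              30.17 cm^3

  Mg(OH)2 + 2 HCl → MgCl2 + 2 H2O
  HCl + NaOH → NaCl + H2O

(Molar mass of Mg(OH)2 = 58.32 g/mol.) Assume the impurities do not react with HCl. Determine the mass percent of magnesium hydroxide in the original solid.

59.55 %

n(HCl) added = 0.04004 × 0.8250 = 0.03303 mol
n(NaOH) used in back-titration = 0.03017 × 0.1025 = 3.092 × 10^-3 mol
n(HCl) left over = 3.092 × 10^-3 mol (1:1 ratio)
n(HCl) consumed by analyte = 0.03303 − 3.092 × 10^-3 = 0.02994 mol
From the 1:2 ratio, n(Mg(OH)2) = 1/2 × 0.02994 = 0.01497 mol
mass of Mg(OH)2 = 0.01497 × 58.32 = 0.8731 g
% Mg(OH)2 = 0.8731 / 1.466 × 100 = 59.55 %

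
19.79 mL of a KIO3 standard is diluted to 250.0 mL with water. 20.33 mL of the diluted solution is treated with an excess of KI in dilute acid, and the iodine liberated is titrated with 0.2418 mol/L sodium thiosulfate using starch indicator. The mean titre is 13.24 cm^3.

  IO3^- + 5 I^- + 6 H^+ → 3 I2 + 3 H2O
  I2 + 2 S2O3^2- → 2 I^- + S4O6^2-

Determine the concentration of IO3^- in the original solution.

n(S2O3^2-) = 0.01324 × 0.2418 = 3.201 × 10^-3 mol
n(I2) = n(S2O3^2-)/2 = 1.601 × 10^-3 mol
From the 1:3 ratio, n(IO3^-) in the aliquot = 1/3 × 1.601 × 10^-3 = 5.336 × 10^-4 mol
[IO3^-]_dilute = 5.336 × 10^-4 / 0.02033 = 0.02625 mol/L
[IO3^-]_original = 0.02625 × 250.0/19.79 = 0.3316 mol/L

0.3316 mol/L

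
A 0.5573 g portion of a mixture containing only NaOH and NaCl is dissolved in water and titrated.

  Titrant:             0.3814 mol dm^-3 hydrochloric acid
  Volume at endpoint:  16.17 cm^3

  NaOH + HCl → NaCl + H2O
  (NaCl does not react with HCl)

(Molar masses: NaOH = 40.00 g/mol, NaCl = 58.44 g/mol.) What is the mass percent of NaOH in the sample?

n(HCl) = 0.01617 × 0.3814 = 6.167 × 10^-3 mol
Let x = n(NaOH), y = n(NaCl).
Titrant: 1x = 6.167 × 10^-3;  mass: 40.00x + 58.44y = 0.5573
Solving, x = 6.167 × 10^-3 mol, y = 5.315 × 10^-3 mol
mass of NaOH = 6.167 × 10^-3 × 40.00 = 0.2467 g
% NaOH = 0.2467 / 0.5573 × 100 = 44.27 %

44.27 %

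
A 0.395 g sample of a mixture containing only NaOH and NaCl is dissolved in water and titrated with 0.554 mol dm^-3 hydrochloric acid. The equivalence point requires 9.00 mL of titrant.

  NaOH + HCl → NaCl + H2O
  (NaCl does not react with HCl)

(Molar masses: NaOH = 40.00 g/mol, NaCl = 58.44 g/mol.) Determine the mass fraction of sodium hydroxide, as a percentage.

n(HCl) = 0.00900 × 0.554 = 4.99 × 10^-3 mol
Let x = n(NaOH), y = n(NaCl).
Titrant: 1x = 4.99 × 10^-3;  mass: 40.00x + 58.44y = 0.395
Solving, x = 4.99 × 10^-3 mol, y = 3.35 × 10^-3 mol
mass of NaOH = 4.99 × 10^-3 × 40.00 = 0.199 g
% NaOH = 0.199 / 0.395 × 100 = 50.5 %

50.5 %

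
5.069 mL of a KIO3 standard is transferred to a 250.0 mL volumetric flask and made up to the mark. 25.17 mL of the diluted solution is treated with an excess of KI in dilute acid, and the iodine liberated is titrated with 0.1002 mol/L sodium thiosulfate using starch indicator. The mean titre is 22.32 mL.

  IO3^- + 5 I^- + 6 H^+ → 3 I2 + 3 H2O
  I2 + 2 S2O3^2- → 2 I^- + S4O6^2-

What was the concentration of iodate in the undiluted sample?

0.7304 mol/L

n(S2O3^2-) = 0.02232 × 0.1002 = 2.236 × 10^-3 mol
n(I2) = n(S2O3^2-)/2 = 1.118 × 10^-3 mol
From the 1:3 ratio, n(IO3^-) in the aliquot = 1/3 × 1.118 × 10^-3 = 3.727 × 10^-4 mol
[IO3^-]_dilute = 3.727 × 10^-4 / 0.02517 = 0.01481 mol/L
[IO3^-]_original = 0.01481 × 250.0/5.069 = 0.7304 mol/L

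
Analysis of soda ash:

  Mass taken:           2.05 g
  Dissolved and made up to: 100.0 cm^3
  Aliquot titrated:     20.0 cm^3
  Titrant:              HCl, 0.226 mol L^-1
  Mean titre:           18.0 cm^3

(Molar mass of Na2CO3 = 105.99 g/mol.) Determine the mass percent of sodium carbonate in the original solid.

52.6 %

Na2CO3 + 2 HCl → 2 NaCl + H2O + CO2
n(HCl) per titration = 0.0180 × 0.226 = 4.07 × 10^-3 mol
From the 1:2 ratio, n(Na2CO3) in each aliquot = 1/2 × 4.07 × 10^-3 = 2.03 × 10^-3 mol
n(Na2CO3) in the whole flask = 2.03 × 10^-3 × 100.0/20.0 = 0.0102 mol
mass of Na2CO3 = 0.0102 × 105.99 = 1.08 g
% Na2CO3 = 1.08 / 2.05 × 100 = 52.6 %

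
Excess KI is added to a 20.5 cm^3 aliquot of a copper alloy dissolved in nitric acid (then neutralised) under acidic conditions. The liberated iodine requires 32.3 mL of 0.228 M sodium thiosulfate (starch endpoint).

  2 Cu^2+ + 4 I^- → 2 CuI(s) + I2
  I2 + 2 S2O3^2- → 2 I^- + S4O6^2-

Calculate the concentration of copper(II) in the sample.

n(S2O3^2-) = 0.0323 × 0.228 = 7.36 × 10^-3 mol
n(I2) = n(S2O3^2-)/2 = 3.68 × 10^-3 mol
From the 2:1 ratio, n(Cu2+) in the aliquot = 2/1 × 3.68 × 10^-3 = 7.36 × 10^-3 mol
[Cu2+] = 7.36 × 10^-3 / 0.0205 = 0.359 mol/L

0.359 M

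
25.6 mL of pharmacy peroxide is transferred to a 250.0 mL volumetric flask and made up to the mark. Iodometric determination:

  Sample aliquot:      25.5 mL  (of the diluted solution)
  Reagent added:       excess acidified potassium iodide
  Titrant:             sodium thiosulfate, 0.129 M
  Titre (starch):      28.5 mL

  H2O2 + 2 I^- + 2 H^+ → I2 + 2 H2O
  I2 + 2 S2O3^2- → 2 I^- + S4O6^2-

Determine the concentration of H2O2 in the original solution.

0.704 M

n(S2O3^2-) = 0.0285 × 0.129 = 3.68 × 10^-3 mol
n(I2) = n(S2O3^2-)/2 = 1.84 × 10^-3 mol
n(H2O2) in the aliquot = 1.84 × 10^-3 mol (1:1 ratio)
[H2O2]_dilute = 1.84 × 10^-3 / 0.0255 = 0.0721 mol/L
[H2O2]_original = 0.0721 × 250.0/25.6 = 0.704 mol/L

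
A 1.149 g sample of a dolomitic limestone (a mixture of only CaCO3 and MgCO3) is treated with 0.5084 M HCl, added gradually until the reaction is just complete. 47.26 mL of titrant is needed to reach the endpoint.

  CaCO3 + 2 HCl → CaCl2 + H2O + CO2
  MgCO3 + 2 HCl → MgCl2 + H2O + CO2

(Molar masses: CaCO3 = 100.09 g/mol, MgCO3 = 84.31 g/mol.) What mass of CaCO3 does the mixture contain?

0.8635 g

n(HCl) = 0.04726 × 0.5084 = 0.02403 mol
Let x = n(CaCO3), y = n(MgCO3).
Titrant: 2x + 2y = 0.02403;  mass: 100.09x + 84.31y = 1.149
Solving, x = 8.628 × 10^-3 mol, y = 3.386 × 10^-3 mol
mass of CaCO3 = 8.628 × 10^-3 × 100.09 = 0.8635 g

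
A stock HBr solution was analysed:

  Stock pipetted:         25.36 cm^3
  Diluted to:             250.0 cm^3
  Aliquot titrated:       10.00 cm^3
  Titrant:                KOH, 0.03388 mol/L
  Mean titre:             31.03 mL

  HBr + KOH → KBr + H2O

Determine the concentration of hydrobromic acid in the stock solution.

n(KOH) = 0.03103 × 0.03388 = 1.051 × 10^-3 mol
n(HBr) in the aliquot = 1.051 × 10^-3 mol (1:1 ratio)
[HBr]_dilute = 1.051 × 10^-3 / 0.01000 = 0.1051 mol/L
Dilution factor = 250.0 / 25.36 = 9.858
[HBr]_stock = 0.1051 × 9.858 = 1.036 mol/L

1.036 mol/L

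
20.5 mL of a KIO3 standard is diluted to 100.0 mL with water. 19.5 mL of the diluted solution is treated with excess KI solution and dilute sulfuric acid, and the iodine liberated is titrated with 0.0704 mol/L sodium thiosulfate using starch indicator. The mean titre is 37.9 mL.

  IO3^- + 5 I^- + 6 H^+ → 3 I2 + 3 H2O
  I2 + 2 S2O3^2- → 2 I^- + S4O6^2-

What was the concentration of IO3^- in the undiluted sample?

n(S2O3^2-) = 0.0379 × 0.0704 = 2.67 × 10^-3 mol
n(I2) = n(S2O3^2-)/2 = 1.33 × 10^-3 mol
From the 1:3 ratio, n(IO3^-) in the aliquot = 1/3 × 1.33 × 10^-3 = 4.45 × 10^-4 mol
[IO3^-]_dilute = 4.45 × 10^-4 / 0.0195 = 0.0228 mol/L
[IO3^-]_original = 0.0228 × 100.0/20.5 = 0.111 mol/L

0.111 mol/L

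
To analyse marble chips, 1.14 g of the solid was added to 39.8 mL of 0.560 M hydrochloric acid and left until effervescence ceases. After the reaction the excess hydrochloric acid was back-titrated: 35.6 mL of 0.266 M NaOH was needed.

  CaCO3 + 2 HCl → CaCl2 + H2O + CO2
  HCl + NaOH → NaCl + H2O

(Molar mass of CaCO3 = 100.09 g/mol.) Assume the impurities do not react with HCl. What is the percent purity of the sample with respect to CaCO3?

n(HCl) added = 0.0398 × 0.560 = 0.0223 mol
n(NaOH) used in back-titration = 0.0356 × 0.266 = 9.47 × 10^-3 mol
n(HCl) left over = 9.47 × 10^-3 mol (1:1 ratio)
n(HCl) consumed by analyte = 0.0223 − 9.47 × 10^-3 = 0.0128 mol
From the 1:2 ratio, n(CaCO3) = 1/2 × 0.0128 = 6.41 × 10^-3 mol
mass of CaCO3 = 6.41 × 10^-3 × 100.09 = 0.641 g
% CaCO3 = 0.641 / 1.14 × 100 = 56.3 %

56.3 %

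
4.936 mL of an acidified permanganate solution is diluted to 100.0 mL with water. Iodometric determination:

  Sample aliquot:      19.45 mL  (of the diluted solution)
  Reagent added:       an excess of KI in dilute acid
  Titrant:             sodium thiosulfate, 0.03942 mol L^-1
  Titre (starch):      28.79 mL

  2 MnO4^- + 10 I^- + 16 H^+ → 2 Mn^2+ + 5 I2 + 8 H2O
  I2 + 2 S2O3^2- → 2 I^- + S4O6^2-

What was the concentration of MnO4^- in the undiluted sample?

0.2364 mol/L

n(S2O3^2-) = 0.02879 × 0.03942 = 1.135 × 10^-3 mol
n(I2) = n(S2O3^2-)/2 = 5.675 × 10^-4 mol
From the 2:5 ratio, n(MnO4^-) in the aliquot = 2/5 × 5.675 × 10^-4 = 2.270 × 10^-4 mol
[MnO4^-]_dilute = 2.270 × 10^-4 / 0.01945 = 0.01167 mol/L
[MnO4^-]_original = 0.01167 × 100.0/4.936 = 0.2364 mol/L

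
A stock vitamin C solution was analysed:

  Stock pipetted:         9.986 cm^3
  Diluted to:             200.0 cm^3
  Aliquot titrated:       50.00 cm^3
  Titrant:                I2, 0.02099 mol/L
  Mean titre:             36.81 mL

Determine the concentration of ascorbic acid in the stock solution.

C6H8O6 + I2 → C6H6O6 + 2 HI
n(I2) = 0.03681 × 0.02099 = 7.726 × 10^-4 mol
n(C6H8O6) in the aliquot = 7.726 × 10^-4 mol (1:1 ratio)
[C6H8O6]_dilute = 7.726 × 10^-4 / 0.05000 = 0.01545 mol/L
Dilution factor = 200.0 / 9.986 = 20.03
[C6H8O6]_stock = 0.01545 × 20.03 = 0.3095 mol/L

0.3095 mol/L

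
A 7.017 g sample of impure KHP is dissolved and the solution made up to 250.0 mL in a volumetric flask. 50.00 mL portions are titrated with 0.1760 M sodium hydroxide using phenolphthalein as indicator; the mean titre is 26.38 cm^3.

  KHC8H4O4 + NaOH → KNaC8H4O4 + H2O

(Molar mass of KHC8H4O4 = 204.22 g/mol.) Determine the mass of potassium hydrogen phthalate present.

n(NaOH) per titration = 0.02638 × 0.1760 = 4.643 × 10^-3 mol
n(KHC8H4O4) in each aliquot = 4.643 × 10^-3 mol (1:1 ratio)
n(KHC8H4O4) in the whole flask = 4.643 × 10^-3 × 250.0/50.00 = 0.02321 mol
mass of KHC8H4O4 = 0.02321 × 204.22 = 4.741 g

4.741 g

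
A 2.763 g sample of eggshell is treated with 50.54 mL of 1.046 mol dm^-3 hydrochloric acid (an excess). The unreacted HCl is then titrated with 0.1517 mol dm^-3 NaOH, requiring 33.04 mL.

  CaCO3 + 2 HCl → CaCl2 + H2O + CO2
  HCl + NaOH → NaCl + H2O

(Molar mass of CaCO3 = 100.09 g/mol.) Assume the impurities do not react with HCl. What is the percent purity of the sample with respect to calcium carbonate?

n(HCl) added = 0.05054 × 1.046 = 0.05286 mol
n(NaOH) used in back-titration = 0.03304 × 0.1517 = 5.012 × 10^-3 mol
n(HCl) left over = 5.012 × 10^-3 mol (1:1 ratio)
n(HCl) consumed by analyte = 0.05286 − 5.012 × 10^-3 = 0.04785 mol
From the 1:2 ratio, n(CaCO3) = 1/2 × 0.04785 = 0.02393 mol
mass of CaCO3 = 0.02393 × 100.09 = 2.395 g
% CaCO3 = 2.395 / 2.763 × 100 = 86.67 %

86.67 %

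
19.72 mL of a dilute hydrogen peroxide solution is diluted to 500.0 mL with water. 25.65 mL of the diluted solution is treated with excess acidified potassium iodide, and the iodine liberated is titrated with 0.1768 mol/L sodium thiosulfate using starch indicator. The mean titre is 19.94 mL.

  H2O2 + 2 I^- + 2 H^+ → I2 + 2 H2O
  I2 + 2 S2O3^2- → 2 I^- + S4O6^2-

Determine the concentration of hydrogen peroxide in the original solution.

1.742 mol/L

n(S2O3^2-) = 0.01994 × 0.1768 = 3.525 × 10^-3 mol
n(I2) = n(S2O3^2-)/2 = 1.763 × 10^-3 mol
n(H2O2) in the aliquot = 1.763 × 10^-3 mol (1:1 ratio)
[H2O2]_dilute = 1.763 × 10^-3 / 0.02565 = 0.06872 mol/L
[H2O2]_original = 0.06872 × 500.0/19.72 = 1.742 mol/L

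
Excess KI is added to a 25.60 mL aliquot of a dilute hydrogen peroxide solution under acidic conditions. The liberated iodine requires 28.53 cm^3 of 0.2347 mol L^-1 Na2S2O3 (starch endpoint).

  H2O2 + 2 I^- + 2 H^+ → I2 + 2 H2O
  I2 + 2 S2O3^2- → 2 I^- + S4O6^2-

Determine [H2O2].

0.1308 mol/L

n(S2O3^2-) = 0.02853 × 0.2347 = 6.696 × 10^-3 mol
n(I2) = n(S2O3^2-)/2 = 3.348 × 10^-3 mol
n(H2O2) in the aliquot = 3.348 × 10^-3 mol (1:1 ratio)
[H2O2] = 3.348 × 10^-3 / 0.02560 = 0.1308 mol/L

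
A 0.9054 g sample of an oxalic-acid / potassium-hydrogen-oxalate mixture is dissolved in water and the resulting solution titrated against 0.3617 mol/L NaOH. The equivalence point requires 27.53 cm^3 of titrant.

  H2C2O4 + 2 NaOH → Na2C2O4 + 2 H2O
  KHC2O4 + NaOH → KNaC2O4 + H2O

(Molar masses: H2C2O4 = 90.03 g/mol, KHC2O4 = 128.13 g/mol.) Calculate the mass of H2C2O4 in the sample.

0.2006 g

n(NaOH) = 0.02753 × 0.3617 = 9.958 × 10^-3 mol
Let x = n(H2C2O4), y = n(KHC2O4).
Titrant: 2x + 1y = 9.958 × 10^-3;  mass: 90.03x + 128.13y = 0.9054
Solving, x = 2.229 × 10^-3 mol, y = 5.500 × 10^-3 mol
mass of H2C2O4 = 2.229 × 10^-3 × 90.03 = 0.2006 g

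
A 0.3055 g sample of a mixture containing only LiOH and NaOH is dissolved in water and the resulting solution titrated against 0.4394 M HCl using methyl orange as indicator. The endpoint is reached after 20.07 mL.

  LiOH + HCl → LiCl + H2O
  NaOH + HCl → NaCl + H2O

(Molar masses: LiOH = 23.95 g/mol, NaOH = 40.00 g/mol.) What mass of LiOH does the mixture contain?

0.07051 g

n(HCl) = 0.02007 × 0.4394 = 8.819 × 10^-3 mol
Let x = n(LiOH), y = n(NaOH).
Titrant: 1x + 1y = 8.819 × 10^-3;  mass: 23.95x + 40.00y = 0.3055
Solving, x = 2.944 × 10^-3 mol, y = 5.875 × 10^-3 mol
mass of LiOH = 2.944 × 10^-3 × 23.95 = 0.07051 g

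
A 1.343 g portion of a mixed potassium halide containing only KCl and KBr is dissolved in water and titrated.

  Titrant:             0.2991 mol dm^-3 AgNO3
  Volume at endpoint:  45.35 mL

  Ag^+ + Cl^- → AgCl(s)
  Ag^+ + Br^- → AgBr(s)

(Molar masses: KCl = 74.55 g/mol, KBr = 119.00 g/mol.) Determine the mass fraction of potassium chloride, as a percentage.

n(AgNO3) = 0.04535 × 0.2991 = 0.01356 mol
Let x = n(KCl), y = n(KBr).
Titrant: 1x + 1y = 0.01356;  mass: 74.55x + 119.00y = 1.343
Solving, x = 6.100 × 10^-3 mol, y = 7.464 × 10^-3 mol
mass of KCl = 6.100 × 10^-3 × 74.55 = 0.4547 g
% KCl = 0.4547 / 1.343 × 100 = 33.86 %

33.86 %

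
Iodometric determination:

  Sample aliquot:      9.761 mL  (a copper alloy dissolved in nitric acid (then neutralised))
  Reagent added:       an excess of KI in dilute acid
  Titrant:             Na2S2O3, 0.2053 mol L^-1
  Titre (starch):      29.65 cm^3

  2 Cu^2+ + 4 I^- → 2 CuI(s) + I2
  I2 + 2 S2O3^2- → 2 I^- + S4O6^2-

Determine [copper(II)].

0.6236 mol/L

n(S2O3^2-) = 0.02965 × 0.2053 = 6.087 × 10^-3 mol
n(I2) = n(S2O3^2-)/2 = 3.044 × 10^-3 mol
From the 2:1 ratio, n(Cu2+) in the aliquot = 2/1 × 3.044 × 10^-3 = 6.087 × 10^-3 mol
[Cu2+] = 6.087 × 10^-3 / 0.009761 = 0.6236 mol/L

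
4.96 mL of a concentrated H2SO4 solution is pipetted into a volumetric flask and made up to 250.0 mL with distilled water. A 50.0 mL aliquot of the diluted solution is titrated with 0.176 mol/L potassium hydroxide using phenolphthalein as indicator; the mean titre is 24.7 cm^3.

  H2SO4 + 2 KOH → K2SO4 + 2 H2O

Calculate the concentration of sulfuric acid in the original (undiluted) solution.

n(KOH) = 0.0247 × 0.176 = 4.35 × 10^-3 mol
From the 1:2 ratio, n(H2SO4) in the aliquot = 1/2 × 4.35 × 10^-3 = 2.17 × 10^-3 mol
[H2SO4]_dilute = 2.17 × 10^-3 / 0.0500 = 0.0435 mol/L
Dilution factor = 250.0 / 4.96 = 50.40
[H2SO4]_stock = 0.0435 × 50.40 = 2.19 mol/L

2.19 mol/L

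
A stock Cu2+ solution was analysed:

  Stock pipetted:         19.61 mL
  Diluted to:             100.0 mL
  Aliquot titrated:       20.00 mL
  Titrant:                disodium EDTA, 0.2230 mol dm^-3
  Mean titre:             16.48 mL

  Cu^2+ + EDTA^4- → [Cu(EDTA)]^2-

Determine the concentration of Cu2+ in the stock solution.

n(EDTA) = 0.01648 × 0.2230 = 3.675 × 10^-3 mol
n(Cu2+) in the aliquot = 3.675 × 10^-3 mol (1:1 ratio)
[Cu2+]_dilute = 3.675 × 10^-3 / 0.02000 = 0.1838 mol/L
Dilution factor = 100.0 / 19.61 = 5.099
[Cu2+]_stock = 0.1838 × 5.099 = 0.9370 mol/L

0.9370 mol/L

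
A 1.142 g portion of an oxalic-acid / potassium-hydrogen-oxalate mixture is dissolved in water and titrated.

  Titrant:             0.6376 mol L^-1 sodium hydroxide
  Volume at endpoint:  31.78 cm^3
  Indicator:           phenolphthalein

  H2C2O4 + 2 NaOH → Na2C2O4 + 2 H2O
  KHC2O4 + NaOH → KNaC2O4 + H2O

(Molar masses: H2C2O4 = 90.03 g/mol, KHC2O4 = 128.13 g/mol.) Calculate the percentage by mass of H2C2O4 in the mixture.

68.97 %

n(NaOH) = 0.03178 × 0.6376 = 0.02026 mol
Let x = n(H2C2O4), y = n(KHC2O4).
Titrant: 2x + 1y = 0.02026;  mass: 90.03x + 128.13y = 1.142
Solving, x = 8.749 × 10^-3 mol, y = 2.766 × 10^-3 mol
mass of H2C2O4 = 8.749 × 10^-3 × 90.03 = 0.7876 g
% H2C2O4 = 0.7876 / 1.142 × 100 = 68.97 %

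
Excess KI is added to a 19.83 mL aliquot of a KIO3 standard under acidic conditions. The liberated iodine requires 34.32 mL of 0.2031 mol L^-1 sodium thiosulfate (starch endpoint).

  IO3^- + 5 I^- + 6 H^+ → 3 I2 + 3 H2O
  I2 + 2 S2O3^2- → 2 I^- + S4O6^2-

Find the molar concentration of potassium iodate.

0.05858 mol/L

n(S2O3^2-) = 0.03432 × 0.2031 = 6.970 × 10^-3 mol
n(I2) = n(S2O3^2-)/2 = 3.485 × 10^-3 mol
From the 1:3 ratio, n(IO3^-) in the aliquot = 1/3 × 3.485 × 10^-3 = 1.162 × 10^-3 mol
[IO3^-] = 1.162 × 10^-3 / 0.01983 = 0.05858 mol/L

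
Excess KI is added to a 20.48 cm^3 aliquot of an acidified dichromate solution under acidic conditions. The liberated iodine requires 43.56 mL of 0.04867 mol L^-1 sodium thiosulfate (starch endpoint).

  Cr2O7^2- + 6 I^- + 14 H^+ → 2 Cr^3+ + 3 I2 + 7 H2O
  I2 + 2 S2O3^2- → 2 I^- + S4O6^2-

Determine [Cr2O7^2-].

n(S2O3^2-) = 0.04356 × 0.04867 = 2.120 × 10^-3 mol
n(I2) = n(S2O3^2-)/2 = 1.060 × 10^-3 mol
From the 1:3 ratio, n(Cr2O7^2-) in the aliquot = 1/3 × 1.060 × 10^-3 = 3.533 × 10^-4 mol
[Cr2O7^2-] = 3.533 × 10^-4 / 0.02048 = 0.01725 mol/L

0.01725 mol/L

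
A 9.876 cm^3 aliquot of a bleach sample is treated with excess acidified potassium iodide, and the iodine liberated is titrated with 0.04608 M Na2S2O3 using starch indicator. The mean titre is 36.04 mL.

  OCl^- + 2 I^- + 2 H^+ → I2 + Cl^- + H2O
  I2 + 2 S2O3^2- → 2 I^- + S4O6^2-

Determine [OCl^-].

n(S2O3^2-) = 0.03604 × 0.04608 = 1.661 × 10^-3 mol
n(I2) = n(S2O3^2-)/2 = 8.304 × 10^-4 mol
n(OCl^-) in the aliquot = 8.304 × 10^-4 mol (1:1 ratio)
[OCl^-] = 8.304 × 10^-4 / 0.009876 = 0.08408 mol/L

0.08408 M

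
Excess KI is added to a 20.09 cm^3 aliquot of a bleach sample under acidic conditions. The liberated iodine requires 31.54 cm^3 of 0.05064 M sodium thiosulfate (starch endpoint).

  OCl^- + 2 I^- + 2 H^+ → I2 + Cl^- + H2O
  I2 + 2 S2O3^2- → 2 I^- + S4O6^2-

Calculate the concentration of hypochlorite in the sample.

0.03975 M

n(S2O3^2-) = 0.03154 × 0.05064 = 1.597 × 10^-3 mol
n(I2) = n(S2O3^2-)/2 = 7.986 × 10^-4 mol
n(OCl^-) in the aliquot = 7.986 × 10^-4 mol (1:1 ratio)
[OCl^-] = 7.986 × 10^-4 / 0.02009 = 0.03975 mol/L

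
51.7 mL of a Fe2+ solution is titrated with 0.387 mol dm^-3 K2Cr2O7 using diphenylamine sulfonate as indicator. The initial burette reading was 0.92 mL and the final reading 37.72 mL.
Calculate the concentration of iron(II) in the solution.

1.65 mol/L

Cr2O7^2- + 6 Fe^2+ + 14 H^+ → 2 Cr^3+ + 6 Fe^3+ + 7 H2O
n(K2Cr2O7) = 0.0368 L × 0.387 mol/L = 0.0142 mol
From the 6:1 mole ratio, n(Fe2+) = 6/1 × 0.0142 = 0.0854 mol
[Fe2+] = 0.0854 mol / 0.0517 L = 1.65 mol/L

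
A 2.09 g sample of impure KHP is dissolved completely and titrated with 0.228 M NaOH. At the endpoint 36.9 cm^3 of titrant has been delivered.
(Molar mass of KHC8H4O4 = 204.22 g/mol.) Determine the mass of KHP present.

1.72 g

KHC8H4O4 + NaOH → KNaC8H4O4 + H2O
n(NaOH) = 0.0369 L × 0.228 mol/L = 8.41 × 10^-3 mol
n(KHC8H4O4) = 8.41 × 10^-3 mol (1:1 ratio)
mass of KHC8H4O4 = 8.41 × 10^-3 × 204.22 g/mol = 1.72 g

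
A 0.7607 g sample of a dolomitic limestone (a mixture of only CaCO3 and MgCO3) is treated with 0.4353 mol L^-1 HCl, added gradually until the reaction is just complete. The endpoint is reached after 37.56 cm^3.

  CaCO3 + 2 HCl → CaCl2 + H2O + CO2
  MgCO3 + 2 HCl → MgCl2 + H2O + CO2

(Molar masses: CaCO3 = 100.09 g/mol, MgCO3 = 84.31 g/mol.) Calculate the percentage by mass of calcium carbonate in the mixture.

n(HCl) = 0.03756 × 0.4353 = 0.01635 mol
Let x = n(CaCO3), y = n(MgCO3).
Titrant: 2x + 2y = 0.01635;  mass: 100.09x + 84.31y = 0.7607
Solving, x = 4.529 × 10^-3 mol, y = 3.646 × 10^-3 mol
mass of CaCO3 = 4.529 × 10^-3 × 100.09 = 0.4533 g
% CaCO3 = 0.4533 / 0.7607 × 100 = 59.59 %

59.59 %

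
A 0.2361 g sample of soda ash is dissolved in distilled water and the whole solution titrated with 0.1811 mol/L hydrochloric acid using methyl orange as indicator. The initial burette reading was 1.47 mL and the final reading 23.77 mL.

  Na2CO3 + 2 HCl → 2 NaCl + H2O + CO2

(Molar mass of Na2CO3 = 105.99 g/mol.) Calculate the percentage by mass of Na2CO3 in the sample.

90.65 %

n(HCl) = 0.02230 L × 0.1811 mol/L = 4.039 × 10^-3 mol
From the 1:2 ratio, n(Na2CO3) = 1/2 × 4.039 × 10^-3 = 2.019 × 10^-3 mol
mass of Na2CO3 = 2.019 × 10^-3 × 105.99 g/mol = 0.2140 g
% Na2CO3 = 0.2140 / 0.2361 × 100 = 90.65 %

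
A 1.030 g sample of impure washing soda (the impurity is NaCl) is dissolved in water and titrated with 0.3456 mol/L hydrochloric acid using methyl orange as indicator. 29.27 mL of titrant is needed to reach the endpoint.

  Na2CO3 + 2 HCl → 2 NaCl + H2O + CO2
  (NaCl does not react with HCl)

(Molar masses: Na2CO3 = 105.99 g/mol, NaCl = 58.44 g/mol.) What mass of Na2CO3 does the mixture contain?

0.5361 g

n(HCl) = 0.02927 × 0.3456 = 0.01012 mol
Let x = n(Na2CO3), y = n(NaCl).
Titrant: 2x = 0.01012;  mass: 105.99x + 58.44y = 1.030
Solving, x = 5.058 × 10^-3 mol, y = 8.452 × 10^-3 mol
mass of Na2CO3 = 5.058 × 10^-3 × 105.99 = 0.5361 g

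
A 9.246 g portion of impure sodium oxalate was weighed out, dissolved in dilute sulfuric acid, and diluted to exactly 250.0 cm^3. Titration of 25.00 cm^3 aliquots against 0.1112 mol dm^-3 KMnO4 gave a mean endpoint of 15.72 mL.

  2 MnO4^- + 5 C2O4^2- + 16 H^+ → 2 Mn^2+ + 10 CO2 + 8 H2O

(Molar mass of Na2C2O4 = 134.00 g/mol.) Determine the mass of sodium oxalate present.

5.856 g

n(KMnO4) per titration = 0.01572 × 0.1112 = 1.748 × 10^-3 mol
From the 5:2 ratio, n(Na2C2O4) in each aliquot = 5/2 × 1.748 × 10^-3 = 4.370 × 10^-3 mol
n(Na2C2O4) in the whole flask = 4.370 × 10^-3 × 250.0/25.00 = 0.04370 mol
mass of Na2C2O4 = 0.04370 × 134.00 = 5.856 g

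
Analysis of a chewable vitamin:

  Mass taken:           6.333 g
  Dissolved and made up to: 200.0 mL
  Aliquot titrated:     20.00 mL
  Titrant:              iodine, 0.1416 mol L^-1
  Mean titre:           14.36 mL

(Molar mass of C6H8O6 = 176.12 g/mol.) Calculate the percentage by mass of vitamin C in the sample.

56.55 %

C6H8O6 + I2 → C6H6O6 + 2 HI
n(I2) per titration = 0.01436 × 0.1416 = 2.033 × 10^-3 mol
n(C6H8O6) in each aliquot = 2.033 × 10^-3 mol (1:1 ratio)
n(C6H8O6) in the whole flask = 2.033 × 10^-3 × 200.0/20.00 = 0.02033 mol
mass of C6H8O6 = 0.02033 × 176.12 = 3.581 g
% C6H8O6 = 3.581 / 6.333 × 100 = 56.55 %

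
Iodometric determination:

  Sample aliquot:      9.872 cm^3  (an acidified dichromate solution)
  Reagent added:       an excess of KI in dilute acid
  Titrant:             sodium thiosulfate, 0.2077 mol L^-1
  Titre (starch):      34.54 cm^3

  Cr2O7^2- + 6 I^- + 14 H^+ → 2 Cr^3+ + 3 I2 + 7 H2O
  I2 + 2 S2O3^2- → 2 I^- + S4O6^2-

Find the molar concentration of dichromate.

0.1211 mol/L

n(S2O3^2-) = 0.03454 × 0.2077 = 7.174 × 10^-3 mol
n(I2) = n(S2O3^2-)/2 = 3.587 × 10^-3 mol
From the 1:3 ratio, n(Cr2O7^2-) in the aliquot = 1/3 × 3.587 × 10^-3 = 1.196 × 10^-3 mol
[Cr2O7^2-] = 1.196 × 10^-3 / 0.009872 = 0.1211 mol/L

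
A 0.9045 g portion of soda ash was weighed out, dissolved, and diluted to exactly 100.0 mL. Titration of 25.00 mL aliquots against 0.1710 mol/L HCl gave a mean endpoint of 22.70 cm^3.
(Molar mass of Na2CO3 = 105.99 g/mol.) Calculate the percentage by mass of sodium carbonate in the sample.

Na2CO3 + 2 HCl → 2 NaCl + H2O + CO2
n(HCl) per titration = 0.02270 × 0.1710 = 3.882 × 10^-3 mol
From the 1:2 ratio, n(Na2CO3) in each aliquot = 1/2 × 3.882 × 10^-3 = 1.941 × 10^-3 mol
n(Na2CO3) in the whole flask = 1.941 × 10^-3 × 100.0/25.00 = 7.763 × 10^-3 mol
mass of Na2CO3 = 7.763 × 10^-3 × 105.99 = 0.8228 g
% Na2CO3 = 0.8228 / 0.9045 × 100 = 90.97 %

90.97 %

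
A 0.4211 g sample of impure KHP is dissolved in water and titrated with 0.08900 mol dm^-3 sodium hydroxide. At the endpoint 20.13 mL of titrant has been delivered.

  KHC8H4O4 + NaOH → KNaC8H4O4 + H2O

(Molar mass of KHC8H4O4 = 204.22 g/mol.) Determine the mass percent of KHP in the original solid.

n(NaOH) = 0.02013 L × 0.08900 mol/L = 1.792 × 10^-3 mol
n(KHC8H4O4) = 1.792 × 10^-3 mol (1:1 ratio)
mass of KHC8H4O4 = 1.792 × 10^-3 × 204.22 g/mol = 0.3659 g
% KHC8H4O4 = 0.3659 / 0.4211 × 100 = 86.89 %

86.89 %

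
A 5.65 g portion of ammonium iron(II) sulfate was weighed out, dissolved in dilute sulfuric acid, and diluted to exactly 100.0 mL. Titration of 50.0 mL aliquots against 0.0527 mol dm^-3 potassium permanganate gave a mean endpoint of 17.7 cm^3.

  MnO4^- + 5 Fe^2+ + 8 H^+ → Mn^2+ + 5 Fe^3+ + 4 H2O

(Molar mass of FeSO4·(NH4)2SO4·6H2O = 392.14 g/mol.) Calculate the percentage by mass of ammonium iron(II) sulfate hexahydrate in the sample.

n(KMnO4) per titration = 0.0177 × 0.0527 = 9.33 × 10^-4 mol
From the 5:1 ratio, n(FeSO4·(NH4)2SO4·6H2O) in each aliquot = 5/1 × 9.33 × 10^-4 = 4.66 × 10^-3 mol
n(FeSO4·(NH4)2SO4·6H2O) in the whole flask = 4.66 × 10^-3 × 100.0/50.0 = 9.33 × 10^-3 mol
mass of FeSO4·(NH4)2SO4·6H2O = 9.33 × 10^-3 × 392.14 = 3.66 g
% FeSO4·(NH4)2SO4·6H2O = 3.66 / 5.65 × 100 = 64.7 %

64.7 %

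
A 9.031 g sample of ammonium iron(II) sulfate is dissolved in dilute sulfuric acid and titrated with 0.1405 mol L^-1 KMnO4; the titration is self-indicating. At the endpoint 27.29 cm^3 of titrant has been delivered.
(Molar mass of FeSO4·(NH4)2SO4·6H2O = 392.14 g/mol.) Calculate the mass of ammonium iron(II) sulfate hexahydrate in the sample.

MnO4^- + 5 Fe^2+ + 8 H^+ → Mn^2+ + 5 Fe^3+ + 4 H2O
n(KMnO4) = 0.02729 L × 0.1405 mol/L = 3.834 × 10^-3 mol
From the 5:1 ratio, n(FeSO4·(NH4)2SO4·6H2O) = 5/1 × 3.834 × 10^-3 = 0.01917 mol
mass of FeSO4·(NH4)2SO4·6H2O = 0.01917 × 392.14 g/mol = 7.518 g

7.518 g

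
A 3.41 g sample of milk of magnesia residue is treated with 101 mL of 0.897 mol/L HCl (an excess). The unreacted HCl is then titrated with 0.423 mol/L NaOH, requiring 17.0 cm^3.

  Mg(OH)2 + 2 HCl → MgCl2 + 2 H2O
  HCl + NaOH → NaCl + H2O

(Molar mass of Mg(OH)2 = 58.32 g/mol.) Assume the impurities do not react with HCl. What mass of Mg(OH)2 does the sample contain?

2.43 g

n(HCl) added = 0.101 × 0.897 = 0.0906 mol
n(NaOH) used in back-titration = 0.0170 × 0.423 = 7.19 × 10^-3 mol
n(HCl) left over = 7.19 × 10^-3 mol (1:1 ratio)
n(HCl) consumed by analyte = 0.0906 − 7.19 × 10^-3 = 0.0834 mol
From the 1:2 ratio, n(Mg(OH)2) = 1/2 × 0.0834 = 0.0417 mol
mass of Mg(OH)2 = 0.0417 × 58.32 = 2.43 g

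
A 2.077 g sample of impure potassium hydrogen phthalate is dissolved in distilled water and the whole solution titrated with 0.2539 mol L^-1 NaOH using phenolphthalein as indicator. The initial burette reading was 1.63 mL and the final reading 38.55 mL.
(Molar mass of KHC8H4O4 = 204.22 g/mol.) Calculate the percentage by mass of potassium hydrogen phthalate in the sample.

92.17 %

KHC8H4O4 + NaOH → KNaC8H4O4 + H2O
n(NaOH) = 0.03692 L × 0.2539 mol/L = 9.374 × 10^-3 mol
n(KHC8H4O4) = 9.374 × 10^-3 mol (1:1 ratio)
mass of KHC8H4O4 = 9.374 × 10^-3 × 204.22 g/mol = 1.914 g
% KHC8H4O4 = 1.914 / 2.077 × 100 = 92.17 %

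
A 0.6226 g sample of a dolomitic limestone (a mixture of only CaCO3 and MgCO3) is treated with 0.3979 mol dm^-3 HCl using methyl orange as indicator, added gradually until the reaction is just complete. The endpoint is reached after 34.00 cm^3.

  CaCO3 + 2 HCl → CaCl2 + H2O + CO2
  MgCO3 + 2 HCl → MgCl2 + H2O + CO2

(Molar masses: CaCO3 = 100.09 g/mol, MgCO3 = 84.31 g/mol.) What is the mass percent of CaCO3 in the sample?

53.28 %

n(HCl) = 0.03400 × 0.3979 = 0.01353 mol
Let x = n(CaCO3), y = n(MgCO3).
Titrant: 2x + 2y = 0.01353;  mass: 100.09x + 84.31y = 0.6226
Solving, x = 3.314 × 10^-3 mol, y = 3.450 × 10^-3 mol
mass of CaCO3 = 3.314 × 10^-3 × 100.09 = 0.3317 g
% CaCO3 = 0.3317 / 0.6226 × 100 = 53.28 %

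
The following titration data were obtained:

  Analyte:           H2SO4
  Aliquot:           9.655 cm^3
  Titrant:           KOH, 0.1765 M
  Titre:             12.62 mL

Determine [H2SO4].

0.1154 M

H2SO4 + 2 KOH → K2SO4 + 2 H2O
n(KOH) = 0.01262 L × 0.1765 mol/L = 2.227 × 10^-3 mol
From the 1:2 mole ratio, n(H2SO4) = 1/2 × 2.227 × 10^-3 = 1.114 × 10^-3 mol
[H2SO4] = 1.114 × 10^-3 mol / 0.009655 L = 0.1154 mol/L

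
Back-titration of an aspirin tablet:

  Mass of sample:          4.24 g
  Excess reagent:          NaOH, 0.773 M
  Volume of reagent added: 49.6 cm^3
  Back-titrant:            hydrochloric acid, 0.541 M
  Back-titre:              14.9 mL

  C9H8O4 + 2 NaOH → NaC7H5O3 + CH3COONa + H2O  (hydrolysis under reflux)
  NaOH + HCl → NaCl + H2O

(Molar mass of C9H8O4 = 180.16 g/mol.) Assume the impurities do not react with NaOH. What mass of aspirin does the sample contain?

2.73 g

n(NaOH) added = 0.0496 × 0.773 = 0.0383 mol
n(HCl) used in back-titration = 0.0149 × 0.541 = 8.06 × 10^-3 mol
n(NaOH) left over = 8.06 × 10^-3 mol (1:1 ratio)
n(NaOH) consumed by analyte = 0.0383 − 8.06 × 10^-3 = 0.0303 mol
From the 1:2 ratio, n(C9H8O4) = 1/2 × 0.0303 = 0.0151 mol
mass of C9H8O4 = 0.0151 × 180.16 = 2.73 g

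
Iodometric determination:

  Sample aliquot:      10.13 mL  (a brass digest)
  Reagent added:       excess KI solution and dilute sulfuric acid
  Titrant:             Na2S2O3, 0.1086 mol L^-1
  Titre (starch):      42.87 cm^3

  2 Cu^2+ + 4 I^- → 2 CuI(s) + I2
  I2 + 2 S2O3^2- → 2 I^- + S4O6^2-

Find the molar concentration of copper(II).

0.4596 mol/L

n(S2O3^2-) = 0.04287 × 0.1086 = 4.656 × 10^-3 mol
n(I2) = n(S2O3^2-)/2 = 2.328 × 10^-3 mol
From the 2:1 ratio, n(Cu2+) in the aliquot = 2/1 × 2.328 × 10^-3 = 4.656 × 10^-3 mol
[Cu2+] = 4.656 × 10^-3 / 0.01013 = 0.4596 mol/L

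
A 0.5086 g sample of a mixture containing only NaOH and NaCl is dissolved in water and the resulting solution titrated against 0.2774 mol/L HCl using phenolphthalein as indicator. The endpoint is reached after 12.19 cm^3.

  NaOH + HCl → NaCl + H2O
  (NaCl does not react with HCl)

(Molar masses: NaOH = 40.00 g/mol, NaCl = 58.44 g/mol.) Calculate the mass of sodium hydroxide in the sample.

0.1353 g

n(HCl) = 0.01219 × 0.2774 = 3.382 × 10^-3 mol
Let x = n(NaOH), y = n(NaCl).
Titrant: 1x = 3.382 × 10^-3;  mass: 40.00x + 58.44y = 0.5086
Solving, x = 3.382 × 10^-3 mol, y = 6.388 × 10^-3 mol
mass of NaOH = 3.382 × 10^-3 × 40.00 = 0.1353 g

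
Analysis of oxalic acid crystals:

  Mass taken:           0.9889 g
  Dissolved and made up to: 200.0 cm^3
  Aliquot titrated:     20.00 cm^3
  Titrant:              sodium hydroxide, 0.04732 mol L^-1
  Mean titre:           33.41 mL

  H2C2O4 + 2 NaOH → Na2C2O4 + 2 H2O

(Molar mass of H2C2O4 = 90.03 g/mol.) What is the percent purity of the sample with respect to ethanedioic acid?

n(NaOH) per titration = 0.03341 × 0.04732 = 1.581 × 10^-3 mol
From the 1:2 ratio, n(H2C2O4) in each aliquot = 1/2 × 1.581 × 10^-3 = 7.905 × 10^-4 mol
n(H2C2O4) in the whole flask = 7.905 × 10^-4 × 200.0/20.00 = 7.905 × 10^-3 mol
mass of H2C2O4 = 7.905 × 10^-3 × 90.03 = 0.7117 g
% H2C2O4 = 0.7117 / 0.9889 × 100 = 71.97 %

71.97 %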